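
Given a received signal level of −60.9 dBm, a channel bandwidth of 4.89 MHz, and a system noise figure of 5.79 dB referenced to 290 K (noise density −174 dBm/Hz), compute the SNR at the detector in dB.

Noise floor: N = −174 + 10 log₁₀(B) + NF
10 log₁₀(4.89×10⁶) = 66.89 dB
N = −174 + 66.89 + 5.79 = −101.32 dBm
SNR = P_sig − N = −60.9 − (−101.32) = 40.42 dB → 40.4 dB

40.4 dB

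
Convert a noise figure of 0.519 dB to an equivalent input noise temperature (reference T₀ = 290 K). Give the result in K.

36.8 K

F = 10^(0.519/10) = 1.12694
T_e = (F − 1)·T₀ = (1.12694 − 1) × 290 = 36.8 K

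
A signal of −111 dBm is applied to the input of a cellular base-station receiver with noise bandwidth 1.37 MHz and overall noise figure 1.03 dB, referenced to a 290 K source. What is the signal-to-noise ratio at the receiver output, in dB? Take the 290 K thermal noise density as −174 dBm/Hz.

0.6 dB

Noise floor: N = −174 + 10 log₁₀(B) + NF
10 log₁₀(1.37×10⁶) = 61.37 dB
N = −174 + 61.37 + 1.03 = −111.60 dBm
SNR = P_sig − N = −111 − (−111.60) = 0.60 dB → 0.6 dB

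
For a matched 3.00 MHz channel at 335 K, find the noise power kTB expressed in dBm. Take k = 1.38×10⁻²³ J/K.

P_n = kTB = 1.38×10⁻²³ × 335 × 3.00×10⁶ = 1.39×10⁻¹⁴ W
In dBm: 10 log₁₀(1.39×10⁻¹⁴ / 10⁻³) = −108.6 dBm

−108.6 dBm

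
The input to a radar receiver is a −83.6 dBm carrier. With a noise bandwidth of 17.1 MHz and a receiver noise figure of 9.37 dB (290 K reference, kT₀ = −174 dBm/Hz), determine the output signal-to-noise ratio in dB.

Noise floor: N = −174 + 10 log₁₀(B) + NF
10 log₁₀(1.71×10⁷) = 72.33 dB
N = −174 + 72.33 + 9.37 = −92.30 dBm
SNR = P_sig − N = −83.6 − (−92.30) = 8.70 dB → 8.7 dB

8.7 dB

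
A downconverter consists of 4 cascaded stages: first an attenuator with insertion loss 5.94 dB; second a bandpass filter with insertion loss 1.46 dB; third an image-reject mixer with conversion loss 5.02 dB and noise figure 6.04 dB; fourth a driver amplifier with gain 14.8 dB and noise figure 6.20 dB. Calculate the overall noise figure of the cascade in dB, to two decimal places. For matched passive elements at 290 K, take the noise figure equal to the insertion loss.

18.89 dB

Convert to linear (a loss of L dB is a gain of −L dB): F_i = 10^(NF_i/10), G_i = 10^(G_i,dB/10)
  Stage 1: F_1 = 10^(5.94/10) = 3.926, G_1 = 10^(−5.94/10) = 0.2547
  Stage 2: F_2 = 10^(1.46/10) = 1.400, G_2 = 10^(−1.46/10) = 0.7145
  Stage 3: F_3 = 10^(6.04/10) = 4.018, G_3 = 10^(−5.02/10) = 0.3148
  Stage 4: F_4 = 10^(6.20/10) = 4.169, G_4 = 10^(14.8/10) = 30.20
Friis cascade:
  F = 3.926 + (1.400 − 1)/0.2547 + (4.018 − 1)/0.1820 + (4.169 − 1)/0.05728 = 77.40
NF = 10 log₁₀(77.40) = 18.89 dB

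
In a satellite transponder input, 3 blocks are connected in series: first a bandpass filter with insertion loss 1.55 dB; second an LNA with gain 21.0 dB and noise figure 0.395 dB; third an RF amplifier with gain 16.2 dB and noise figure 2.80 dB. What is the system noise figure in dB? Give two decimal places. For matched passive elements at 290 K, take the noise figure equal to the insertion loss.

Convert to linear (a loss of L dB is a gain of −L dB): F_i = 10^(NF_i/10), G_i = 10^(G_i,dB/10)
  Stage 1: F_1 = 10^(1.55/10) = 1.429, G_1 = 10^(−1.55/10) = 0.6998
  Stage 2: F_2 = 10^(0.395/10) = 1.095, G_2 = 10^(21.0/10) = 125.9
  Stage 3: F_3 = 10^(2.80/10) = 1.905, G_3 = 10^(16.2/10) = 41.69
Friis cascade:
  F = 1.429 + (1.095 − 1)/0.6998 + (1.905 − 1)/88.10 = 1.575
NF = 10 log₁₀(1.575) = 1.97 dB

1.97 dB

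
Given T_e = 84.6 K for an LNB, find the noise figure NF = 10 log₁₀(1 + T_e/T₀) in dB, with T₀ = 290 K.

F = 1 + T_e/T₀ = 1 + 84.6/290 = 1.29172
NF = 10 log₁₀(1.29172) = 1.11 dB

1.11 dB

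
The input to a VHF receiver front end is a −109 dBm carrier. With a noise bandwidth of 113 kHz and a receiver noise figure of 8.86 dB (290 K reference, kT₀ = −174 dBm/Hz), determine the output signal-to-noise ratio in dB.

5.6 dB

Noise floor: N = −174 + 10 log₁₀(B) + NF
10 log₁₀(1.13×10⁵) = 50.53 dB
N = −174 + 50.53 + 8.86 = −114.61 dBm
SNR = P_sig − N = −109 − (−114.61) = 5.61 dB → 5.6 dB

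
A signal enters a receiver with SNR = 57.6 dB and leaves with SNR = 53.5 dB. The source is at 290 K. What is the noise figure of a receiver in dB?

NF (dB) = SNR_in(dB) − SNR_out(dB) when the source is at T₀
NF = 57.6 − 53.5 = 4.1 dB

4.1 dB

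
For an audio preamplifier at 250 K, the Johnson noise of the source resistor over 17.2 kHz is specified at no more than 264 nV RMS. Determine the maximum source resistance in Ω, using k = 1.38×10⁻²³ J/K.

Johnson–Nyquist: V_n = √(4kTRB) ⇒ R = V_n² / (4kTB)
4kTB = 4 × 1.38×10⁻²³ × 250 × 1.72×10⁴ = 2.37×10⁻¹⁶
R = (2.64×10⁻⁷)² / 2.37×10⁻¹⁶ = 2.94×10² Ω = 294 Ω

294 Ω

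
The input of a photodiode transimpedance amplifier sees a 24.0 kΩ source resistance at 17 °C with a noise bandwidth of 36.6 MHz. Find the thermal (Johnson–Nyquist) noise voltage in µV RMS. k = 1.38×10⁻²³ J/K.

T = 17 °C + 273.15 = 290.15 K
V_n = √(4kTRB)
4kTRB = 4 × 1.38×10⁻²³ × 290.15 × 2.40×10⁴ × 3.66×10⁷ = 1.41×10⁻⁸ V²
V_n = √(1.41×10⁻⁸) = 1.19×10⁻⁴ V = 119 µV

119 µV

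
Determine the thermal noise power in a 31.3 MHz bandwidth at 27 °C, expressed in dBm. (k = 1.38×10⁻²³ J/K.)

T = 27 °C + 273.15 = 300.15 K
P_n = kTB = 1.38×10⁻²³ × 300.15 × 3.13×10⁷ = 1.30×10⁻¹³ W
In dBm: 10 log₁₀(1.30×10⁻¹³ / 10⁻³) = −98.9 dBm

−98.9 dBm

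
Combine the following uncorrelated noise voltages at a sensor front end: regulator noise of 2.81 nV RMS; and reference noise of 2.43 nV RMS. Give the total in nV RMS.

3.71 nV

Uncorrelated sources add in power (mean-square): V_tot = √(ΣV_i²)
V_tot = √[(2.81×10⁻⁹)² + (2.43×10⁻⁹)²] = 3.71×10⁻⁹ V = 3.71 nV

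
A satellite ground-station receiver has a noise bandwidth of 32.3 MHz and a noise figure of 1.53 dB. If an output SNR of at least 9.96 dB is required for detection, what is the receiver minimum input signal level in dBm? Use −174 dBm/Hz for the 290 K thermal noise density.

−87.4 dBm

Sensitivity = −174 + 10 log₁₀(B) + NF + SNR_min
= −174 + 75.09 + 1.53 + 9.96
= −87.42 dBm → −87.4 dBm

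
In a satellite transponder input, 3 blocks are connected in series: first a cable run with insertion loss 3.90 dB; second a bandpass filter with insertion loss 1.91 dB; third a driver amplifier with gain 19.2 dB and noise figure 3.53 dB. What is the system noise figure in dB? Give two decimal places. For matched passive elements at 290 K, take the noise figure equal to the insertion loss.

9.34 dB

Convert to linear (a loss of L dB is a gain of −L dB): F_i = 10^(NF_i/10), G_i = 10^(G_i,dB/10)
  Stage 1: F_1 = 10^(3.90/10) = 2.455, G_1 = 10^(−3.90/10) = 0.4074
  Stage 2: F_2 = 10^(1.91/10) = 1.552, G_2 = 10^(−1.91/10) = 0.6442
  Stage 3: F_3 = 10^(3.53/10) = 2.254, G_3 = 10^(19.2/10) = 83.18
Friis cascade:
  F = 2.455 + (1.552 − 1)/0.4074 + (2.254 − 1)/0.2624 = 8.590
NF = 10 log₁₀(8.590) = 9.34 dB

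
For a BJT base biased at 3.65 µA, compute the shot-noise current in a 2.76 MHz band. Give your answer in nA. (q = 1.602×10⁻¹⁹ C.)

1.80 nA

I_n = √(2qI·B)
2qI·B = 2 × 1.602×10⁻¹⁹ × 3.65×10⁻⁶ × 2.76×10⁶ = 3.23×10⁻¹⁸ A²
I_n = √(3.23×10⁻¹⁸) = 1.80×10⁻⁹ A = 1.80 nA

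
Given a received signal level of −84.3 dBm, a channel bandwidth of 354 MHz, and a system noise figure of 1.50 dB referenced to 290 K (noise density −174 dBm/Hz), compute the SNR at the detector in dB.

2.7 dB

Noise floor: N = −174 + 10 log₁₀(B) + NF
10 log₁₀(3.54×10⁸) = 85.49 dB
N = −174 + 85.49 + 1.50 = −87.01 dBm
SNR = P_sig − N = −84.3 − (−87.01) = 2.71 dB → 2.7 dB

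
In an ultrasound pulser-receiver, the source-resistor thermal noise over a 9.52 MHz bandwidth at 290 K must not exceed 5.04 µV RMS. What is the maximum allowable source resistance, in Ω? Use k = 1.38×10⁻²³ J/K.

167 Ω

Johnson–Nyquist: V_n = √(4kTRB) ⇒ R = V_n² / (4kTB)
4kTB = 4 × 1.38×10⁻²³ × 290 × 9.52×10⁶ = 1.52×10⁻¹³
R = (5.04×10⁻⁶)² / 1.52×10⁻¹³ = 1.67×10² Ω = 167 Ω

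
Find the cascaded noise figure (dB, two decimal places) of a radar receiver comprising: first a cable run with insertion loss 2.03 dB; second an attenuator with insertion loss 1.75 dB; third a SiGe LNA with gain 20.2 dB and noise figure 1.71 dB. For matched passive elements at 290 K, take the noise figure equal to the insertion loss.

Convert to linear (a loss of L dB is a gain of −L dB): F_i = 10^(NF_i/10), G_i = 10^(G_i,dB/10)
  Stage 1: F_1 = 10^(2.03/10) = 1.596, G_1 = 10^(−2.03/10) = 0.6266
  Stage 2: F_2 = 10^(1.75/10) = 1.496, G_2 = 10^(−1.75/10) = 0.6683
  Stage 3: F_3 = 10^(1.71/10) = 1.483, G_3 = 10^(20.2/10) = 104.7
Friis cascade:
  F = 1.596 + (1.496 − 1)/0.6266 + (1.483 − 1)/0.4188 = 3.540
NF = 10 log₁₀(3.540) = 5.49 dB

5.49 dB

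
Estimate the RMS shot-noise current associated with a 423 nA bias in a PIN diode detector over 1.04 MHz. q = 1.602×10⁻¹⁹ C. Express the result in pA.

375 pA

I_n = √(2qI·B)
2qI·B = 2 × 1.602×10⁻¹⁹ × 4.23×10⁻⁷ × 1.04×10⁶ = 1.41×10⁻¹⁹ A²
I_n = √(1.41×10⁻¹⁹) = 3.75×10⁻¹⁰ A = 375 pA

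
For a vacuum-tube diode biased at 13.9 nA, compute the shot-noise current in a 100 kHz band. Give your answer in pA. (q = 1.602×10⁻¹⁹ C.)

I_n = √(2qI·B)
2qI·B = 2 × 1.602×10⁻¹⁹ × 1.39×10⁻⁸ × 1.00×10⁵ = 4.45×10⁻²² A²
I_n = √(4.45×10⁻²²) = 2.11×10⁻¹¹ A = 21.1 pA

21.1 pA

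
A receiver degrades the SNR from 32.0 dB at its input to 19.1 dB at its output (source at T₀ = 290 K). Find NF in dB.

12.9 dB

NF (dB) = SNR_in(dB) − SNR_out(dB) when the source is at T₀
NF = 32.0 − 19.1 = 12.9 dB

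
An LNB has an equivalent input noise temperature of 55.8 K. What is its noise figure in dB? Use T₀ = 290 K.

F = 1 + T_e/T₀ = 1 + 55.8/290 = 1.19241
NF = 10 log₁₀(1.19241) = 0.764 dB

0.764 dB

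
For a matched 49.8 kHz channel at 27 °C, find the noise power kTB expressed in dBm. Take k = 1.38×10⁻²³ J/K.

−126.9 dBm

T = 27 °C + 273.15 = 300.15 K
P_n = kTB = 1.38×10⁻²³ × 300.15 × 4.98×10⁴ = 2.06×10⁻¹⁶ W
In dBm: 10 log₁₀(2.06×10⁻¹⁶ / 10⁻³) = −126.9 dBm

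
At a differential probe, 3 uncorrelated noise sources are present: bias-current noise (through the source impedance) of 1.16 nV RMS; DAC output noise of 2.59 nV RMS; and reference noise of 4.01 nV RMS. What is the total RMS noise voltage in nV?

4.91 nV

Uncorrelated sources add in power (mean-square): V_tot = √(ΣV_i²)
V_tot = √[(1.16×10⁻⁹)² + (2.59×10⁻⁹)² + (4.01×10⁻⁹)²] = 4.91×10⁻⁹ V = 4.91 nV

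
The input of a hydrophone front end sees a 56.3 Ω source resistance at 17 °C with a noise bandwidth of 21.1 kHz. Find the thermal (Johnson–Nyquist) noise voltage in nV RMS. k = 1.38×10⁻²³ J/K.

T = 17 °C + 273.15 = 290.15 K
V_n = √(4kTRB)
4kTRB = 4 × 1.38×10⁻²³ × 290.15 × 5.63×10¹ × 2.11×10⁴ = 1.90×10⁻¹⁴ V²
V_n = √(1.90×10⁻¹⁴) = 1.38×10⁻⁷ V = 138 nV

138 nV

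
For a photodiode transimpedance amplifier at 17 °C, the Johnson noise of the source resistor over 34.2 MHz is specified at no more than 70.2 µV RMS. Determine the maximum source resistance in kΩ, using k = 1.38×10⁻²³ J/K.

T = 17 °C + 273.15 = 290.15 K
Johnson–Nyquist: V_n = √(4kTRB) ⇒ R = V_n² / (4kTB)
4kTB = 4 × 1.38×10⁻²³ × 290.15 × 3.42×10⁷ = 5.48×10⁻¹³
R = (7.02×10⁻⁵)² / 5.48×10⁻¹³ = 9.00×10³ Ω = 9.00 kΩ

9.00 kΩ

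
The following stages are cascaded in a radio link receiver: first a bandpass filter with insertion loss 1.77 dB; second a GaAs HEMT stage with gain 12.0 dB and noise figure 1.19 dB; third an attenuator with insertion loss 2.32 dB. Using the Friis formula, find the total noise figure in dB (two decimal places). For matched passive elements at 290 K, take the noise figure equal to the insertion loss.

3.10 dB

Convert to linear (a loss of L dB is a gain of −L dB): F_i = 10^(NF_i/10), G_i = 10^(G_i,dB/10)
  Stage 1: F_1 = 10^(1.77/10) = 1.503, G_1 = 10^(−1.77/10) = 0.6653
  Stage 2: F_2 = 10^(1.19/10) = 1.315, G_2 = 10^(12.0/10) = 15.85
  Stage 3: F_3 = 10^(2.32/10) = 1.706, G_3 = 10^(−2.32/10) = 0.5861
Friis cascade:
  F = 1.503 + (1.315 − 1)/0.6653 + (1.706 − 1)/10.54 = 2.044
NF = 10 log₁₀(2.044) = 3.10 dB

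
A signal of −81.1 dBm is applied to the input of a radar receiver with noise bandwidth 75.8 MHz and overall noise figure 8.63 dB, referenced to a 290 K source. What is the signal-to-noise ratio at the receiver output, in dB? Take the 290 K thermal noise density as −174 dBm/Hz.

Noise floor: N = −174 + 10 log₁₀(B) + NF
10 log₁₀(7.58×10⁷) = 78.8 dB
N = −174 + 78.8 + 8.63 = −86.57 dBm
SNR = P_sig − N = −81.1 − (−86.57) = 5.47 dB → 5.5 dB

5.5 dB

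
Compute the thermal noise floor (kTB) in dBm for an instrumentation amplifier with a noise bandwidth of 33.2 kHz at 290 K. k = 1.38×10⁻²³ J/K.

P_n = kTB = 1.38×10⁻²³ × 290 × 3.32×10⁴ = 1.33×10⁻¹⁶ W
In dBm: 10 log₁₀(1.33×10⁻¹⁶ / 10⁻³) = −128.8 dBm

−128.8 dBm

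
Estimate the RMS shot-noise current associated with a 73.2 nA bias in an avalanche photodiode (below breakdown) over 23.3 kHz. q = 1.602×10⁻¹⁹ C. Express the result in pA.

23.4 pA

I_n = √(2qI·B)
2qI·B = 2 × 1.602×10⁻¹⁹ × 7.32×10⁻⁸ × 2.33×10⁴ = 5.46×10⁻²² A²
I_n = √(5.46×10⁻²²) = 2.34×10⁻¹¹ A = 23.4 pA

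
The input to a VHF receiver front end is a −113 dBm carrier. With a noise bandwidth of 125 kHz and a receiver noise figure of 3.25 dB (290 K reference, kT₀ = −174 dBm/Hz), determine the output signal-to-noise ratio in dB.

Noise floor: N = −174 + 10 log₁₀(B) + NF
10 log₁₀(1.25×10⁵) = 50.97 dB
N = −174 + 50.97 + 3.25 = −119.78 dBm
SNR = P_sig − N = −113 − (−119.78) = 6.78 dB → 6.8 dB

6.8 dB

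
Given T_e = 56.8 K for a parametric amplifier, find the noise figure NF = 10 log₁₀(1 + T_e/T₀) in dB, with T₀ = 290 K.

0.777 dB

F = 1 + T_e/T₀ = 1 + 56.8/290 = 1.19586
NF = 10 log₁₀(1.19586) = 0.777 dB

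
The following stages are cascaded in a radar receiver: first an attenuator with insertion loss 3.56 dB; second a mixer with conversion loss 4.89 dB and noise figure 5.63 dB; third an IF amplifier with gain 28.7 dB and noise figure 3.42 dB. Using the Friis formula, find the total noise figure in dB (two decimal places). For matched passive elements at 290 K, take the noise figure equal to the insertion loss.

Convert to linear (a loss of L dB is a gain of −L dB): F_i = 10^(NF_i/10), G_i = 10^(G_i,dB/10)
  Stage 1: F_1 = 10^(3.56/10) = 2.270, G_1 = 10^(−3.56/10) = 0.4406
  Stage 2: F_2 = 10^(5.63/10) = 3.656, G_2 = 10^(−4.89/10) = 0.3243
  Stage 3: F_3 = 10^(3.42/10) = 2.198, G_3 = 10^(28.7/10) = 741.3
Friis cascade:
  F = 2.270 + (3.656 − 1)/0.4406 + (2.198 − 1)/0.1429 = 16.68
NF = 10 log₁₀(16.68) = 12.22 dB

12.22 dB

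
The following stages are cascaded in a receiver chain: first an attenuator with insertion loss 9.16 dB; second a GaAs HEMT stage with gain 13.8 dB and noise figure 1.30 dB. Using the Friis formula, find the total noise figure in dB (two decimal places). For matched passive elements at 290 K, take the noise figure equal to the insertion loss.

Convert to linear (a loss of L dB is a gain of −L dB): F_i = 10^(NF_i/10), G_i = 10^(G_i,dB/10)
  Stage 1: F_1 = 10^(9.16/10) = 8.241, G_1 = 10^(−9.16/10) = 0.1213
  Stage 2: F_2 = 10^(1.30/10) = 1.349, G_2 = 10^(13.8/10) = 23.99
Friis cascade:
  F = 8.241 + (1.349 − 1)/0.1213 = 11.12
NF = 10 log₁₀(11.12) = 10.46 dB

10.46 dB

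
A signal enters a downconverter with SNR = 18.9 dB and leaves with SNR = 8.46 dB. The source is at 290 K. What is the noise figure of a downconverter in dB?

NF (dB) = SNR_in(dB) − SNR_out(dB) when the source is at T₀
NF = 18.9 − 8.46 = 10.44 dB

10.44 dB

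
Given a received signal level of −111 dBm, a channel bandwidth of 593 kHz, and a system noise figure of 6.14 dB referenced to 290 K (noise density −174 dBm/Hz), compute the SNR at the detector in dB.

−0.9 dB

Noise floor: N = −174 + 10 log₁₀(B) + NF
10 log₁₀(5.93×10⁵) = 57.73 dB
N = −174 + 57.73 + 6.14 = −110.13 dBm
SNR = P_sig − N = −111 − (−110.13) = −0.87 dB → −0.9 dB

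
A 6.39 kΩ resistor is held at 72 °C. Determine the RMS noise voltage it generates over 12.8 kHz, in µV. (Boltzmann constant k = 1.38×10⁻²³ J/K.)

T = 72 °C + 273.15 = 345.15 K
V_n = √(4kTRB)
4kTRB = 4 × 1.38×10⁻²³ × 345.15 × 6.39×10³ × 1.28×10⁴ = 1.56×10⁻¹² V²
V_n = √(1.56×10⁻¹²) = 1.25×10⁻⁶ V = 1.25 µV

1.25 µV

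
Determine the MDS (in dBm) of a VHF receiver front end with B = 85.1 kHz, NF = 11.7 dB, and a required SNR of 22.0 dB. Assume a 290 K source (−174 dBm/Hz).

Sensitivity = −174 + 10 log₁₀(B) + NF + SNR_min
= −174 + 49.3 + 11.7 + 22.0
= −91.0 dBm → −91.0 dBm

−91.0 dBm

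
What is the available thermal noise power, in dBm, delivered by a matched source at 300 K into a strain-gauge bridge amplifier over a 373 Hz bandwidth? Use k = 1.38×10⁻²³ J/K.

P_n = kTB = 1.38×10⁻²³ × 300 × 3.73×10² = 1.54×10⁻¹⁸ W
In dBm: 10 log₁₀(1.54×10⁻¹⁸ / 10⁻³) = −148.1 dBm

−148.1 dBm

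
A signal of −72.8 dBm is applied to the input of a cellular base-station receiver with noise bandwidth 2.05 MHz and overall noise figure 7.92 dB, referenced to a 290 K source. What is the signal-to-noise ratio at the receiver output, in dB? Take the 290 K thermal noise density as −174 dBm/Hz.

Noise floor: N = −174 + 10 log₁₀(B) + NF
10 log₁₀(2.05×10⁶) = 63.12 dB
N = −174 + 63.12 + 7.92 = −102.96 dBm
SNR = P_sig − N = −72.8 − (−102.96) = 30.16 dB → 30.2 dB

30.2 dB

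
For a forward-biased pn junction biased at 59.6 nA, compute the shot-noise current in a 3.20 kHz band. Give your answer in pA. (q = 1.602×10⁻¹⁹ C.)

7.82 pA

I_n = √(2qI·B)
2qI·B = 2 × 1.602×10⁻¹⁹ × 5.96×10⁻⁸ × 3.20×10³ = 6.11×10⁻²³ A²
I_n = √(6.11×10⁻²³) = 7.82×10⁻¹² A = 7.82 pA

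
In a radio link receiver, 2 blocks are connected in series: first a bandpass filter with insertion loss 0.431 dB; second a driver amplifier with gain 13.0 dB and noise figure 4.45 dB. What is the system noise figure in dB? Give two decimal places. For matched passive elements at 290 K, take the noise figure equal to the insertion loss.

4.88 dB

Convert to linear (a loss of L dB is a gain of −L dB): F_i = 10^(NF_i/10), G_i = 10^(G_i,dB/10)
  Stage 1: F_1 = 10^(0.431/10) = 1.104, G_1 = 10^(−0.431/10) = 0.9055
  Stage 2: F_2 = 10^(4.45/10) = 2.786, G_2 = 10^(13.0/10) = 19.95
Friis cascade:
  F = 1.104 + (2.786 − 1)/0.9055 = 3.077
NF = 10 log₁₀(3.077) = 4.88 dB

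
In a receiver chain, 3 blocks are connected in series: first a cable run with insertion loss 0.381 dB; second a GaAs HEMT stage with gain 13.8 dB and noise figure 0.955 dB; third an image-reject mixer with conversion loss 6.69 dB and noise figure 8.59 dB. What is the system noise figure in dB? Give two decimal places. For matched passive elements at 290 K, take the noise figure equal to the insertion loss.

Convert to linear (a loss of L dB is a gain of −L dB): F_i = 10^(NF_i/10), G_i = 10^(G_i,dB/10)
  Stage 1: F_1 = 10^(0.381/10) = 1.092, G_1 = 10^(−0.381/10) = 0.9160
  Stage 2: F_2 = 10^(0.955/10) = 1.246, G_2 = 10^(13.8/10) = 23.99
  Stage 3: F_3 = 10^(8.59/10) = 7.228, G_3 = 10^(−6.69/10) = 0.2143
Friis cascade:
  F = 1.092 + (1.246 − 1)/0.9160 + (7.228 − 1)/21.97 = 1.644
NF = 10 log₁₀(1.644) = 2.16 dB

2.16 dB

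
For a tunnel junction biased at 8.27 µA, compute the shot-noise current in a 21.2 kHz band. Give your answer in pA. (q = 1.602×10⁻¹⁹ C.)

I_n = √(2qI·B)
2qI·B = 2 × 1.602×10⁻¹⁹ × 8.27×10⁻⁶ × 2.12×10⁴ = 5.62×10⁻²⁰ A²
I_n = √(5.62×10⁻²⁰) = 2.37×10⁻¹⁰ A = 237 pA

237 pA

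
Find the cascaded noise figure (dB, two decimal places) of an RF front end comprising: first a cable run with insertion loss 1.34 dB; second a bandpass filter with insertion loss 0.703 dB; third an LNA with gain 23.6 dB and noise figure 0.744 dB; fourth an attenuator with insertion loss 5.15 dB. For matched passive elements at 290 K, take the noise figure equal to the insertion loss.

2.82 dB

Convert to linear (a loss of L dB is a gain of −L dB): F_i = 10^(NF_i/10), G_i = 10^(G_i,dB/10)
  Stage 1: F_1 = 10^(1.34/10) = 1.361, G_1 = 10^(−1.34/10) = 0.7345
  Stage 2: F_2 = 10^(0.703/10) = 1.176, G_2 = 10^(−0.703/10) = 0.8506
  Stage 3: F_3 = 10^(0.744/10) = 1.187, G_3 = 10^(23.6/10) = 229.1
  Stage 4: F_4 = 10^(5.15/10) = 3.273, G_4 = 10^(−5.15/10) = 0.3055
Friis cascade:
  F = 1.361 + (1.176 − 1)/0.7345 + (1.187 − 1)/0.6247 + (3.273 − 1)/143.1 = 1.916
NF = 10 log₁₀(1.916) = 2.82 dB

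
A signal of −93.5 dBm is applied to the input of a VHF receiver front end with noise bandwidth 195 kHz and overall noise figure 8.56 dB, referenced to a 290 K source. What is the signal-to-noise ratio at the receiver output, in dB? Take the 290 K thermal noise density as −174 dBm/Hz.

Noise floor: N = −174 + 10 log₁₀(B) + NF
10 log₁₀(1.95×10⁵) = 52.9 dB
N = −174 + 52.9 + 8.56 = −112.54 dBm
SNR = P_sig − N = −93.5 − (−112.54) = 19.04 dB → 19.0 dB

19.0 dB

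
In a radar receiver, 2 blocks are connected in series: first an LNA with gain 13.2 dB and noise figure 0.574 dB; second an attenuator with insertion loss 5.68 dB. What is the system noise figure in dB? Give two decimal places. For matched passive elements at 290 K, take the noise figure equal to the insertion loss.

1.04 dB

Convert to linear (a loss of L dB is a gain of −L dB): F_i = 10^(NF_i/10), G_i = 10^(G_i,dB/10)
  Stage 1: F_1 = 10^(0.574/10) = 1.141, G_1 = 10^(13.2/10) = 20.89
  Stage 2: F_2 = 10^(5.68/10) = 3.698, G_2 = 10^(−5.68/10) = 0.2704
Friis cascade:
  F = 1.141 + (3.698 − 1)/20.89 = 1.270
NF = 10 log₁₀(1.270) = 1.04 dB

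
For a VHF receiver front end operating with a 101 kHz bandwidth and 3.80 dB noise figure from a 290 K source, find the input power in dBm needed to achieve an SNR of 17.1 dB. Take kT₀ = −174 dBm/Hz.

Sensitivity = −174 + 10 log₁₀(B) + NF + SNR_min
= −174 + 50.04 + 3.80 + 17.1
= −103.06 dBm → −103.1 dBm

−103.1 dBm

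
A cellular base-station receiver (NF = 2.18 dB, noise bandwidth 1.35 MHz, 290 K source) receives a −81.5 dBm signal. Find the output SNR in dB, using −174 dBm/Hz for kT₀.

Noise floor: N = −174 + 10 log₁₀(B) + NF
10 log₁₀(1.35×10⁶) = 61.3 dB
N = −174 + 61.3 + 2.18 = −110.52 dBm
SNR = P_sig − N = −81.5 − (−110.52) = 29.02 dB → 29.0 dB

29.0 dB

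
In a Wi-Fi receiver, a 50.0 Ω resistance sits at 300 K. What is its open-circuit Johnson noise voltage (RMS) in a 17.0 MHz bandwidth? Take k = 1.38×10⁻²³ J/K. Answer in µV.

V_n = √(4kTRB)
4kTRB = 4 × 1.38×10⁻²³ × 300 × 5.00×10¹ × 1.70×10⁷ = 1.41×10⁻¹¹ V²
V_n = √(1.41×10⁻¹¹) = 3.75×10⁻⁶ V = 3.75 µV

3.75 µV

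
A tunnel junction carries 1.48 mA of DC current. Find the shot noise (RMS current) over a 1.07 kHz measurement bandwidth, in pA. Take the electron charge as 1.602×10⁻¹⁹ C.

I_n = √(2qI·B)
2qI·B = 2 × 1.602×10⁻¹⁹ × 1.48×10⁻³ × 1.07×10³ = 5.07×10⁻¹⁹ A²
I_n = √(5.07×10⁻¹⁹) = 7.12×10⁻¹⁰ A = 712 pA

712 pA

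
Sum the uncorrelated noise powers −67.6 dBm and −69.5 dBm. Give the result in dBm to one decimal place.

Convert to linear, add, convert back:
P₁ = 1.74×10⁻¹⁰ W, P₂ = 1.12×10⁻¹⁰ W
P_tot = 2.86×10⁻¹⁰ W → 10 log₁₀(P_tot / 10⁻³) = −65.4 dBm

−65.4 dBm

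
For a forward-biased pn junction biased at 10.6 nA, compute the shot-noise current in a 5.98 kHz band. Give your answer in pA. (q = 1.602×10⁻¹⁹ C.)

I_n = √(2qI·B)
2qI·B = 2 × 1.602×10⁻¹⁹ × 1.06×10⁻⁸ × 5.98×10³ = 2.03×10⁻²³ A²
I_n = √(2.03×10⁻²³) = 4.51×10⁻¹² A = 4.51 pA

4.51 pA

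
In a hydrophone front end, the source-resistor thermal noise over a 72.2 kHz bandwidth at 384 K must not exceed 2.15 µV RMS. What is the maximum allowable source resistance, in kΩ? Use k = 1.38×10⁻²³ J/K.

3.02 kΩ

Johnson–Nyquist: V_n = √(4kTRB) ⇒ R = V_n² / (4kTB)
4kTB = 4 × 1.38×10⁻²³ × 384 × 7.22×10⁴ = 1.53×10⁻¹⁵
R = (2.15×10⁻⁶)² / 1.53×10⁻¹⁵ = 3.02×10³ Ω = 3.02 kΩ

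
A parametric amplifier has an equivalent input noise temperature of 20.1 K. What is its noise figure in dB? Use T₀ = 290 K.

0.291 dB

F = 1 + T_e/T₀ = 1 + 20.1/290 = 1.06931
NF = 10 log₁₀(1.06931) = 0.291 dB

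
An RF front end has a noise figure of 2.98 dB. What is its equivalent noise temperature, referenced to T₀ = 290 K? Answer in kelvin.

F = 10^(2.98/10) = 1.98609
T_e = (F − 1)·T₀ = (1.98609 − 1) × 290 = 286 K

286 K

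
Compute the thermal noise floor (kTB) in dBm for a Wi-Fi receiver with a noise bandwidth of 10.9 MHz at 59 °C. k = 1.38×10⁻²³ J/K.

T = 59 °C + 273.15 = 332.15 K
P_n = kTB = 1.38×10⁻²³ × 332.15 × 1.09×10⁷ = 5.00×10⁻¹⁴ W
In dBm: 10 log₁₀(5.00×10⁻¹⁴ / 10⁻³) = −103.0 dBm

−103.0 dBm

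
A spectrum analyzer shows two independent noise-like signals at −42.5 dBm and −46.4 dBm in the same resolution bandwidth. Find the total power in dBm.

Convert to linear, add, convert back:
P₁ = 5.62×10⁻⁸ W, P₂ = 2.29×10⁻⁸ W
P_tot = 7.91×10⁻⁸ W → 10 log₁₀(P_tot / 10⁻³) = −41.0 dBm

−41.0 dBm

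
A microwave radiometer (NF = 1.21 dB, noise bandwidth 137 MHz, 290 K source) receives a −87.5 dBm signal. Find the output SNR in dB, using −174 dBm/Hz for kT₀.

Noise floor: N = −174 + 10 log₁₀(B) + NF
10 log₁₀(1.37×10⁸) = 81.37 dB
N = −174 + 81.37 + 1.21 = −91.42 dBm
SNR = P_sig − N = −87.5 − (−91.42) = 3.92 dB → 3.9 dB

3.9 dB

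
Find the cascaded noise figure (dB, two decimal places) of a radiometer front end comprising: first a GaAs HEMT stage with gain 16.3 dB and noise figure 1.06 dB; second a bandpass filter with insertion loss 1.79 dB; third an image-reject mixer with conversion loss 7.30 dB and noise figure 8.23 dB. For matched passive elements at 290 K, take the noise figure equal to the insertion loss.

1.73 dB

Convert to linear (a loss of L dB is a gain of −L dB): F_i = 10^(NF_i/10), G_i = 10^(G_i,dB/10)
  Stage 1: F_1 = 10^(1.06/10) = 1.276, G_1 = 10^(16.3/10) = 42.66
  Stage 2: F_2 = 10^(1.79/10) = 1.510, G_2 = 10^(−1.79/10) = 0.6622
  Stage 3: F_3 = 10^(8.23/10) = 6.653, G_3 = 10^(−7.30/10) = 0.1862
Friis cascade:
  F = 1.276 + (1.510 − 1)/42.66 + (6.653 − 1)/28.25 = 1.489
NF = 10 log₁₀(1.489) = 1.73 dB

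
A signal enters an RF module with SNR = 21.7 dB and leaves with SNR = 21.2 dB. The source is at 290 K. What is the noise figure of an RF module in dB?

NF (dB) = SNR_in(dB) − SNR_out(dB) when the source is at T₀
NF = 21.7 − 21.2 = 0.5 dB

0.5 dB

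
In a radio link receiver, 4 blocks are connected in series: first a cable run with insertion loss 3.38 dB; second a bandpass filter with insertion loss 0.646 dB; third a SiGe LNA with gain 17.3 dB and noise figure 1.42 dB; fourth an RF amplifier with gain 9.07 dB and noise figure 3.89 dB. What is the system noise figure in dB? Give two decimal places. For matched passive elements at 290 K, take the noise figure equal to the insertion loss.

5.53 dB

Convert to linear (a loss of L dB is a gain of −L dB): F_i = 10^(NF_i/10), G_i = 10^(G_i,dB/10)
  Stage 1: F_1 = 10^(3.38/10) = 2.178, G_1 = 10^(−3.38/10) = 0.4592
  Stage 2: F_2 = 10^(0.646/10) = 1.160, G_2 = 10^(−0.646/10) = 0.8618
  Stage 3: F_3 = 10^(1.42/10) = 1.387, G_3 = 10^(17.3/10) = 53.70
  Stage 4: F_4 = 10^(3.89/10) = 2.449, G_4 = 10^(9.07/10) = 8.072
Friis cascade:
  F = 2.178 + (1.160 − 1)/0.4592 + (1.387 − 1)/0.3957 + (2.449 − 1)/21.25 = 3.572
NF = 10 log₁₀(3.572) = 5.53 dB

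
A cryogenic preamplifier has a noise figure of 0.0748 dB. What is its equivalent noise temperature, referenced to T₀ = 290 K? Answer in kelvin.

5.04 K

F = 10^(0.0748/10) = 1.01737
T_e = (F − 1)·T₀ = (1.01737 − 1) × 290 = 5.04 K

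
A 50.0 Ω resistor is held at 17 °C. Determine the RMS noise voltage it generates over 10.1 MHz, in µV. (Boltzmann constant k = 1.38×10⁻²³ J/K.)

2.84 µV

T = 17 °C + 273.15 = 290.15 K
V_n = √(4kTRB)
4kTRB = 4 × 1.38×10⁻²³ × 290.15 × 5.00×10¹ × 1.01×10⁷ = 8.09×10⁻¹² V²
V_n = √(8.09×10⁻¹²) = 2.84×10⁻⁶ V = 2.84 µV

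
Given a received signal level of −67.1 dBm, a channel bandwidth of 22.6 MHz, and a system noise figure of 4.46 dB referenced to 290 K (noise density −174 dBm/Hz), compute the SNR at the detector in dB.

28.9 dB

Noise floor: N = −174 + 10 log₁₀(B) + NF
10 log₁₀(2.26×10⁷) = 73.54 dB
N = −174 + 73.54 + 4.46 = −96.00 dBm
SNR = P_sig − N = −67.1 − (−96.00) = 28.90 dB → 28.9 dB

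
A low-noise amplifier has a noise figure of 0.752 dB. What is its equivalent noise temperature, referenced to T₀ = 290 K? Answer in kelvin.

54.8 K

F = 10^(0.752/10) = 1.18905
T_e = (F − 1)·T₀ = (1.18905 − 1) × 290 = 54.8 K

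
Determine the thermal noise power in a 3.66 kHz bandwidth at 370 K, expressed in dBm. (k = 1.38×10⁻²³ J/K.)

P_n = kTB = 1.38×10⁻²³ × 370 × 3.66×10³ = 1.87×10⁻¹⁷ W
In dBm: 10 log₁₀(1.87×10⁻¹⁷ / 10⁻³) = −137.3 dBm

−137.3 dBm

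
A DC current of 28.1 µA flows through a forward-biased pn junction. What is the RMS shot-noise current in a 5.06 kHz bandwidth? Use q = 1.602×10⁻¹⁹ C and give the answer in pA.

I_n = √(2qI·B)
2qI·B = 2 × 1.602×10⁻¹⁹ × 2.81×10⁻⁵ × 5.06×10³ = 4.56×10⁻²⁰ A²
I_n = √(4.56×10⁻²⁰) = 2.13×10⁻¹⁰ A = 213 pA

213 pA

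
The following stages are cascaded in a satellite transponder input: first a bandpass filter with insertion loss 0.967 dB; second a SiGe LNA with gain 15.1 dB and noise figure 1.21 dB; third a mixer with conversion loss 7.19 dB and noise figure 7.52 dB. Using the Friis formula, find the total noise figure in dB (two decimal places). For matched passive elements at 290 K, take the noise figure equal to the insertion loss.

Convert to linear (a loss of L dB is a gain of −L dB): F_i = 10^(NF_i/10), G_i = 10^(G_i,dB/10)
  Stage 1: F_1 = 10^(0.967/10) = 1.249, G_1 = 10^(−0.967/10) = 0.8004
  Stage 2: F_2 = 10^(1.21/10) = 1.321, G_2 = 10^(15.1/10) = 32.36
  Stage 3: F_3 = 10^(7.52/10) = 5.649, G_3 = 10^(−7.19/10) = 0.1910
Friis cascade:
  F = 1.249 + (1.321 − 1)/0.8004 + (5.649 − 1)/25.90 = 1.830
NF = 10 log₁₀(1.830) = 2.63 dB

2.63 dB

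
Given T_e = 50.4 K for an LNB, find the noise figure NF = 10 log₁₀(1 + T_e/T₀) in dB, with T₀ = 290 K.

F = 1 + T_e/T₀ = 1 + 50.4/290 = 1.17379
NF = 10 log₁₀(1.17379) = 0.696 dB

0.696 dB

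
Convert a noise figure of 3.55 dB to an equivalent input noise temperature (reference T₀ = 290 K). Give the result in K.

F = 10^(3.55/10) = 2.26464
T_e = (F − 1)·T₀ = (2.26464 − 1) × 290 = 367 K

367 K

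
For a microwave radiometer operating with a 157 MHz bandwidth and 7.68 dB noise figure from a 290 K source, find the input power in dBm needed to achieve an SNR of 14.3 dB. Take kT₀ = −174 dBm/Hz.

Sensitivity = −174 + 10 log₁₀(B) + NF + SNR_min
= −174 + 81.96 + 7.68 + 14.3
= −70.06 dBm → −70.1 dBm

−70.1 dBm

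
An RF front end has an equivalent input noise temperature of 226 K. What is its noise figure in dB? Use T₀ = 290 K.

2.50 dB

F = 1 + T_e/T₀ = 1 + 226/290 = 1.77931
NF = 10 log₁₀(1.77931) = 2.50 dB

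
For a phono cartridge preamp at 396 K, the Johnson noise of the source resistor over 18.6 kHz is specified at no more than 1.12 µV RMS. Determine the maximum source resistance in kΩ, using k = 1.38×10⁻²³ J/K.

3.09 kΩ

Johnson–Nyquist: V_n = √(4kTRB) ⇒ R = V_n² / (4kTB)
4kTB = 4 × 1.38×10⁻²³ × 396 × 1.86×10⁴ = 4.07×10⁻¹⁶
R = (1.12×10⁻⁶)² / 4.07×10⁻¹⁶ = 3.09×10³ Ω = 3.09 kΩ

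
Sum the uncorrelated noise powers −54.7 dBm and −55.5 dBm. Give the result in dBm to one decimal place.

−52.1 dBm

Convert to linear, add, convert back:
P₁ = 3.39×10⁻⁹ W, P₂ = 2.82×10⁻⁹ W
P_tot = 6.21×10⁻⁹ W → 10 log₁₀(P_tot / 10⁻³) = −52.1 dBm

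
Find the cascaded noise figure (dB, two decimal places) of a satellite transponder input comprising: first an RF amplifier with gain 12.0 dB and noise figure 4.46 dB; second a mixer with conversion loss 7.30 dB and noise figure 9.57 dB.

5.19 dB

Convert to linear (a loss of L dB is a gain of −L dB): F_i = 10^(NF_i/10), G_i = 10^(G_i,dB/10)
  Stage 1: F_1 = 10^(4.46/10) = 2.793, G_1 = 10^(12.0/10) = 15.85
  Stage 2: F_2 = 10^(9.57/10) = 9.057, G_2 = 10^(−7.30/10) = 0.1862
Friis cascade:
  F = 2.793 + (9.057 − 1)/15.85 = 3.301
NF = 10 log₁₀(3.301) = 5.19 dB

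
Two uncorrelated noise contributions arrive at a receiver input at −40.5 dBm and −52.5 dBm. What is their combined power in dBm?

−40.2 dBm

Convert to linear, add, convert back:
P₁ = 8.91×10⁻⁸ W, P₂ = 5.62×10⁻⁹ W
P_tot = 9.47×10⁻⁸ W → 10 log₁₀(P_tot / 10⁻³) = −40.2 dBm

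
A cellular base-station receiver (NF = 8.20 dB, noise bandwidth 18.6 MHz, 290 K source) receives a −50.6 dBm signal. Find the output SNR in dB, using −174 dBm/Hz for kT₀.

Noise floor: N = −174 + 10 log₁₀(B) + NF
10 log₁₀(1.86×10⁷) = 72.7 dB
N = −174 + 72.7 + 8.20 = −93.10 dBm
SNR = P_sig − N = −50.6 − (−93.10) = 42.50 dB → 42.5 dB

42.5 dB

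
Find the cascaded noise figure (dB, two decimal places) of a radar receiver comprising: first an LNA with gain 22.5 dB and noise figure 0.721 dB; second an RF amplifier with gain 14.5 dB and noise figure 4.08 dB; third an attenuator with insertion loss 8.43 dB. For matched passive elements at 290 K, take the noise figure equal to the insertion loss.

0.76 dB

Convert to linear (a loss of L dB is a gain of −L dB): F_i = 10^(NF_i/10), G_i = 10^(G_i,dB/10)
  Stage 1: F_1 = 10^(0.721/10) = 1.181, G_1 = 10^(22.5/10) = 177.8
  Stage 2: F_2 = 10^(4.08/10) = 2.559, G_2 = 10^(14.5/10) = 28.18
  Stage 3: F_3 = 10^(8.43/10) = 6.966, G_3 = 10^(−8.43/10) = 0.1435
Friis cascade:
  F = 1.181 + (2.559 − 1)/177.8 + (6.966 − 1)/5012 = 1.191
NF = 10 log₁₀(1.191) = 0.76 dB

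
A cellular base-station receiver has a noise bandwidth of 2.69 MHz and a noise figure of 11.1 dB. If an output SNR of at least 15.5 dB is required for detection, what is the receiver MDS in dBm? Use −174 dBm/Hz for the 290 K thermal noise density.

Sensitivity = −174 + 10 log₁₀(B) + NF + SNR_min
= −174 + 64.3 + 11.1 + 15.5
= −83.1 dBm → −83.1 dBm

−83.1 dBm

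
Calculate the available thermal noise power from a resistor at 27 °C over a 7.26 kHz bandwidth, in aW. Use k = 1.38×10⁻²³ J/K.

T = 27 °C + 273.15 = 300.15 K
P_n = kTB = 1.38×10⁻²³ × 300.15 × 7.26×10³ = 3.01×10⁻¹⁷ W = 30.1 aW

30.1 aW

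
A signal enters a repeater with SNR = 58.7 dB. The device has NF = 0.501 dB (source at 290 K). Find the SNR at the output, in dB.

58.199 dB

By definition F = SNR_in/SNR_out, so in dB: SNR_out = SNR_in − NF
SNR_out = 58.7 − 0.501 = 58.199 dB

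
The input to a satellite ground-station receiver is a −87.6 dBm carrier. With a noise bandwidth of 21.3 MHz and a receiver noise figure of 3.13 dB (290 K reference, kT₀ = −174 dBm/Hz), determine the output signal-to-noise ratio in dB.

Noise floor: N = −174 + 10 log₁₀(B) + NF
10 log₁₀(2.13×10⁷) = 73.28 dB
N = −174 + 73.28 + 3.13 = −97.59 dBm
SNR = P_sig − N = −87.6 − (−97.59) = 9.99 dB → 10.0 dB

10.0 dB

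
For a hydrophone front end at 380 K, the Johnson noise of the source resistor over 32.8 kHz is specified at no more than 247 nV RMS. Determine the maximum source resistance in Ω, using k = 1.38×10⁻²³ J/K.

88.7 Ω

Johnson–Nyquist: V_n = √(4kTRB) ⇒ R = V_n² / (4kTB)
4kTB = 4 × 1.38×10⁻²³ × 380 × 3.28×10⁴ = 6.88×10⁻¹⁶
R = (2.47×10⁻⁷)² / 6.88×10⁻¹⁶ = 8.87×10¹ Ω = 88.7 Ω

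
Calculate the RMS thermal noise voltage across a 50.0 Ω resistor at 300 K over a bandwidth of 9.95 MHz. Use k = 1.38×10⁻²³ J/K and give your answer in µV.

2.87 µV

V_n = √(4kTRB)
4kTRB = 4 × 1.38×10⁻²³ × 300 × 5.00×10¹ × 9.95×10⁶ = 8.24×10⁻¹² V²
V_n = √(8.24×10⁻¹²) = 2.87×10⁻⁶ V = 2.87 µV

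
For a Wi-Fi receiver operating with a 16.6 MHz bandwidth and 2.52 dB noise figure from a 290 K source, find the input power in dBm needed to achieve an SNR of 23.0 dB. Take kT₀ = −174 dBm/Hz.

−76.3 dBm

Sensitivity = −174 + 10 log₁₀(B) + NF + SNR_min
= −174 + 72.2 + 2.52 + 23.0
= −76.28 dBm → −76.3 dBm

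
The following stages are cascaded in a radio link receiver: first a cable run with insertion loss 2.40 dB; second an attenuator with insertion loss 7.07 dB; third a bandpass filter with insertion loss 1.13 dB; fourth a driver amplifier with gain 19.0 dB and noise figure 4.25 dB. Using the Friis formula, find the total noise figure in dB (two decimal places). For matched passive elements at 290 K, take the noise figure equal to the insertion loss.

14.85 dB

Convert to linear (a loss of L dB is a gain of −L dB): F_i = 10^(NF_i/10), G_i = 10^(G_i,dB/10)
  Stage 1: F_1 = 10^(2.40/10) = 1.738, G_1 = 10^(−2.40/10) = 0.5754
  Stage 2: F_2 = 10^(7.07/10) = 5.093, G_2 = 10^(−7.07/10) = 0.1963
  Stage 3: F_3 = 10^(1.13/10) = 1.297, G_3 = 10^(−1.13/10) = 0.7709
  Stage 4: F_4 = 10^(4.25/10) = 2.661, G_4 = 10^(19.0/10) = 79.43
Friis cascade:
  F = 1.738 + (5.093 − 1)/0.5754 + (1.297 − 1)/0.1130 + (2.661 − 1)/0.08710 = 30.55
NF = 10 log₁₀(30.55) = 14.85 dB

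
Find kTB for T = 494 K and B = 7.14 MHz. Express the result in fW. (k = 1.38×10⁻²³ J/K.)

48.7 fW

P_n = kTB = 1.38×10⁻²³ × 494 × 7.14×10⁶ = 4.87×10⁻¹⁴ W = 48.7 fW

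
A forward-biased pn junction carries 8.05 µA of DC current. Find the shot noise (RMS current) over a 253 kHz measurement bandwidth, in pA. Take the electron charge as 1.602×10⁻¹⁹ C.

808 pA

I_n = √(2qI·B)
2qI·B = 2 × 1.602×10⁻¹⁹ × 8.05×10⁻⁶ × 2.53×10⁵ = 6.53×10⁻¹⁹ A²
I_n = √(6.53×10⁻¹⁹) = 8.08×10⁻¹⁰ A = 808 pA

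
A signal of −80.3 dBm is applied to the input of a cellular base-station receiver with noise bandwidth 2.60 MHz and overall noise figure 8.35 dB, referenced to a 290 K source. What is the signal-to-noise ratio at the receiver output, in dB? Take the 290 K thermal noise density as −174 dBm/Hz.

Noise floor: N = −174 + 10 log₁₀(B) + NF
10 log₁₀(2.60×10⁶) = 64.15 dB
N = −174 + 64.15 + 8.35 = −101.50 dBm
SNR = P_sig − N = −80.3 − (−101.50) = 21.20 dB → 21.2 dB

21.2 dB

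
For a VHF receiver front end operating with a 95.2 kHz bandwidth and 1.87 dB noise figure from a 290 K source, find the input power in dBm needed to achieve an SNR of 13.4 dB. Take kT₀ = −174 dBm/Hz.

−108.9 dBm

Sensitivity = −174 + 10 log₁₀(B) + NF + SNR_min
= −174 + 49.79 + 1.87 + 13.4
= −108.94 dBm → −108.9 dBm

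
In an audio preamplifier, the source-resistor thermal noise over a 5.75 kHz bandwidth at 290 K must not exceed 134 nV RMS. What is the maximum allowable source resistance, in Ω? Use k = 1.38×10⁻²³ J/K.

195 Ω

Johnson–Nyquist: V_n = √(4kTRB) ⇒ R = V_n² / (4kTB)
4kTB = 4 × 1.38×10⁻²³ × 290 × 5.75×10³ = 9.20×10⁻¹⁷
R = (1.34×10⁻⁷)² / 9.20×10⁻¹⁷ = 1.95×10² Ω = 195 Ω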